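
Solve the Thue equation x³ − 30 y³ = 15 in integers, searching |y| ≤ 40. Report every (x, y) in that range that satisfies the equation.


The equation is x³ - 30y³ = 15. For fixed y, x³ = 30·y³ + 15, so a solution requires the RHS to be a perfect cube.
Strategy: iterate y from -40 to 40, compute RHS = 30·y³ + 15, and check whether it is a (positive or negative) perfect cube.
Check small values of y:
  y = 0: RHS = 15 is not a perfect cube.
  y = 1: RHS = 45 is not a perfect cube.
  y = -1: RHS = -15 is not a perfect cube.
  y = 2: RHS = 255 is not a perfect cube.
  y = -2: RHS = -225 is not a perfect cube.
  y = 3: RHS = 825 is not a perfect cube.
  y = -3: RHS = -795 is not a perfect cube.
Continuing the search up to |y| = 40 finds no solutions either.
No (x, y) in the scanned range satisfies the equation.

No integer solutions with |y| ≤ 40.


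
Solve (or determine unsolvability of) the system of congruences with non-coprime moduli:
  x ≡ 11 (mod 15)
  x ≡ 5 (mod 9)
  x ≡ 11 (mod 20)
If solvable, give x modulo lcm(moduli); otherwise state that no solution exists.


Moduli 15, 9, 20 are not pairwise coprime, so CRT works modulo lcm(m_i) when all pairwise compatibility conditions hold.
Pairwise compatibility: gcd(m_i, m_j) must divide a_i - a_j for every pair.
Merge one congruence at a time:
  Start: x ≡ 11 (mod 15).
  Combine with x ≡ 5 (mod 9): gcd(15, 9) = 3; 5 - 11 = -6, which IS divisible by 3, so compatible.
    Write x = 11 + 15·t and substitute into x ≡ 5 (mod 9): 15·t ≡ 5 − 11 = -6 (mod 9).
    Divide the congruence (and modulus) by g = 3: 5·t ≡ -2 (mod 3).
    Reduce coefficients mod 3: 2·t ≡ 1 (mod 3).
    The inverse of 2 mod 3 is 2 (since 2·2 = 4 = 1·3 + 1), so t ≡ 2·1 = 2 ≡ 2 (mod 3).
    Then x = 11 + 15·2 = 41, valid modulo lcm(15, 9) = 45: x ≡ 41 (mod 45).
  Combine with x ≡ 11 (mod 20): gcd(45, 20) = 5; 11 - 41 = -30, which IS divisible by 5, so compatible.
    Write x = 41 + 45·t and substitute into x ≡ 11 (mod 20): 45·t ≡ 11 − 41 = -30 (mod 20).
    Divide the congruence (and modulus) by g = 5: 9·t ≡ -6 (mod 4).
    Reduce coefficients mod 4: 1·t ≡ 2 (mod 4).
    So t ≡ 2 (mod 4).
    Then x = 41 + 45·2 = 131, valid modulo lcm(45, 20) = 180: x ≡ 131 (mod 180).
Verify: 131 mod 15 = 11, 131 mod 9 = 5, 131 mod 20 = 11.

x ≡ 131 (mod 180).


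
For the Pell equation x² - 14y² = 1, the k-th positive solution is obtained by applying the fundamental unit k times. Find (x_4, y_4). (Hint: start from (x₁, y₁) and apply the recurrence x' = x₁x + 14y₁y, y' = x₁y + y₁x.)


Step 1: Find the fundamental solution (x₁, y₁) of x² - 14y² = 1.
  Expand √14 as a continued fraction. a₀ = ⌊√14⌋ = 3; iterate m_{k+1} = d_k·a_k − m_k, d_{k+1} = (14 − m_{k+1}²)/d_k, a_{k+1} = ⌊(a₀ + m_{k+1})/d_{k+1}⌋ (starting m₀ = 0, d₀ = 1), with convergents p_k = a_k·p_{k-1} + p_{k-2}, q_k = a_k·q_{k-1} + q_{k-2} (p₋₁ = 1, q₋₁ = 0):
  k = 0: a₀ = 3; p₀/q₀ = 3/1; p₀² − 14·q₀² = 9 − 14 = -5.
  k = 1: m = 3, d = 5, a = ⌊(3 + 3)/5⌋ = 1; p/q = (1·3 + 1)/(1·1 + 0) = 4/1; p² − 14·q² = 16 − 14 = 2.
  k = 2: m = 2, d = 2, a = ⌊(3 + 2)/2⌋ = 2; p/q = (2·4 + 3)/(2·1 + 1) = 11/3; p² − 14·q² = 121 − 126 = -5.
  k = 3: m = 2, d = 5, a = ⌊(3 + 2)/5⌋ = 1; p/q = (1·11 + 4)/(1·3 + 1) = 15/4; p² − 14·q² = 225 − 224 = 1.
  The first convergent with p² − 14·q² = 1 gives the fundamental solution (x₁, y₁) = (15, 4).
Step 2: Apply the recurrence (x_{n+1}, y_{n+1}) = (x₁x_n + 14y₁y_n, x₁y_n + y₁x_n) repeatedly.
  From (x_1, y_1) = (15, 4): x_2 = 15·15 + 14·4·4 = 449; y_2 = 15·4 + 4·15 = 120.
  From (x_2, y_2) = (449, 120): x_3 = 15·449 + 14·4·120 = 13455; y_3 = 15·120 + 4·449 = 3596.
  From (x_3, y_3) = (13455, 3596): x_4 = 15·13455 + 14·4·3596 = 403201; y_4 = 15·3596 + 4·13455 = 107760.
Step 3: Verify x_4² - 14·y_4² = 162571046401 - 162571046400 = 1 (should be 1). ✓

(x_1, y_1) = (15, 4); (x_4, y_4) = (403201, 107760).


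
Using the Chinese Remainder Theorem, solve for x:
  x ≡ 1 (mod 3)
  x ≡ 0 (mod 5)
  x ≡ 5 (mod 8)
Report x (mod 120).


Moduli 3, 5, 8 are pairwise coprime; by CRT there is a unique solution modulo M = 3 · 5 · 8 = 120.
Solve pairwise, accumulating the modulus:
  Start with x ≡ 1 (mod 3).
  Combine with x ≡ 0 (mod 5): since gcd(3, 5) = 1, we get a unique residue mod 15.
    Write x = 1 + 3·t and substitute into x ≡ 0 (mod 5): 3·t ≡ 0 − 1 = -1 (mod 5).
    Reduce coefficients mod 5: 3·t ≡ 4 (mod 5).
    The inverse of 3 mod 5 is 2 (since 3·2 = 6 = 1·5 + 1), so t ≡ 2·4 = 8 ≡ 3 (mod 5).
    Then x = 1 + 3·3 = 10, valid modulo lcm(3, 5) = 15: x ≡ 10 (mod 15).
  Combine with x ≡ 5 (mod 8): since gcd(15, 8) = 1, we get a unique residue mod 120.
    Write x = 10 + 15·t and substitute into x ≡ 5 (mod 8): 15·t ≡ 5 − 10 = -5 (mod 8).
    Reduce coefficients mod 8: 7·t ≡ 3 (mod 8).
    The inverse of 7 mod 8 is 7 (since 7·7 = 49 = 6·8 + 1), so t ≡ 7·3 = 21 ≡ 5 (mod 8).
    Then x = 10 + 15·5 = 85, valid modulo lcm(15, 8) = 120: x ≡ 85 (mod 120).
Verify: 85 mod 3 = 1 ✓, 85 mod 5 = 0 ✓, 85 mod 8 = 5 ✓.

x ≡ 85 (mod 120).


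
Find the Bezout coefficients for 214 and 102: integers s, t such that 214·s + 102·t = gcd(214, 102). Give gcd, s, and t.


Euclidean algorithm on (214, 102) — divide until remainder is 0:
  214 = 2 · 102 + 10
  102 = 10 · 10 + 2
  10 = 5 · 2 + 0
gcd(214, 102) = 2.
Track Bezout coefficients alongside the remainders: start with r₀ = 214 = a·1 + b·0 (s = 1, t = 0) and r₁ = 102 = a·0 + b·1 (s = 0, t = 1); each new remainder r_{k+1} = r_{k-1} − q_k·r_k inherits s_{k+1} = s_{k-1} − q_k·s_k, t_{k+1} = t_{k-1} − q_k·t_k, so r_k = a·s_k + b·t_k at every step:
  q = 2: r = 10, s = 1 − 2·0 = 1, t = 0 − 2·1 = -2  (check: 214·1 + 102·(-2) = 10)
  q = 10: r = 2, s = 0 − 10·1 = -10, t = 1 − 10·(-2) = 21  (check: 214·(-10) + 102·21 = 2)
The row with r = 2 (the gcd) gives the Bezout coefficients s = -10, t = 21.
Result: 214 · (-10) + 102 · (21) = 2.

gcd(214, 102) = 2; s = -10, t = 21 (check: 214·(-10) + 102·21 = 2).


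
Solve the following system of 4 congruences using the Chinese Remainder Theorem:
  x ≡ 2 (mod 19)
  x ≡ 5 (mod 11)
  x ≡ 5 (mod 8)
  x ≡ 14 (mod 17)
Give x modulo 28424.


Product of moduli M = 19 · 11 · 8 · 17 = 28424.
Merge one congruence at a time:
  Start: x ≡ 2 (mod 19).
  Combine with x ≡ 5 (mod 11); new modulus lcm = 209.
    Write x = 2 + 19·t and substitute into x ≡ 5 (mod 11): 19·t ≡ 5 − 2 = 3 (mod 11).
    Reduce coefficients mod 11: 8·t ≡ 3 (mod 11).
    The inverse of 8 mod 11 is 7 (since 8·7 = 56 = 5·11 + 1), so t ≡ 7·3 = 21 ≡ 10 (mod 11).
    Then x = 2 + 19·10 = 192, valid modulo lcm(19, 11) = 209: x ≡ 192 (mod 209).
  Combine with x ≡ 5 (mod 8); new modulus lcm = 1672.
    Write x = 192 + 209·t and substitute into x ≡ 5 (mod 8): 209·t ≡ 5 − 192 = -187 (mod 8).
    Reduce coefficients mod 8: 1·t ≡ 5 (mod 8).
    So t ≡ 5 (mod 8).
    Then x = 192 + 209·5 = 1237, valid modulo lcm(209, 8) = 1672: x ≡ 1237 (mod 1672).
  Combine with x ≡ 14 (mod 17); new modulus lcm = 28424.
    Write x = 1237 + 1672·t and substitute into x ≡ 14 (mod 17): 1672·t ≡ 14 − 1237 = -1223 (mod 17).
    Reduce coefficients mod 17: 6·t ≡ 1 (mod 17).
    The inverse of 6 mod 17 is 3 (since 6·3 = 18 = 1·17 + 1), so t ≡ 3·1 = 3 ≡ 3 (mod 17).
    Then x = 1237 + 1672·3 = 6253, valid modulo lcm(1672, 17) = 28424: x ≡ 6253 (mod 28424).
Verify against each original: 6253 mod 19 = 2, 6253 mod 11 = 5, 6253 mod 8 = 5, 6253 mod 17 = 14.

x ≡ 6253 (mod 28424).


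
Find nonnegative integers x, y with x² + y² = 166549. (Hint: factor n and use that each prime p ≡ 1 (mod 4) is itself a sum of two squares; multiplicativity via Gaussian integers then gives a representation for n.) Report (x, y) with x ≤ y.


Step 1: Factor n = 166549 = 17 · 97 · 101.
Step 2: Check the mod-4 condition on each prime factor: 17 ≡ 1 (mod 4), exponent 1; 97 ≡ 1 (mod 4), exponent 1; 101 ≡ 1 (mod 4), exponent 1.
All primes ≡ 3 (mod 4) appear to even exponent (or don't appear), so by the two-squares theorem n IS expressible as a sum of two squares.
Step 3: Build a representation. Here n = 17 · 97 · 101 is a product of primes ≡ 1 (mod 4). Each prime p ≡ 1 (mod 4) is itself a sum of two squares; find a² by testing p − a² for a perfect square:
  17: 17 − 1² = 16 = 4² ⇒ 17 = 1² + 4².
  97: 97 − 1² = 96, 97 − 2² = 93, 97 − 3² = 88, 97 − 4² = 81 = 9² ⇒ 97 = 4² + 9².
  101: 101 − 1² = 100 = 10² ⇒ 101 = 1² + 10².
  Combine using the Brahmagupta–Fibonacci identity (a² + b²)(c² + d²) = (ac − bd)² + (ad + bc)² = (ac + bd)² + (ad − bc)²:
  17 · 97 = 1649: from (1² + 4²)(4² + 9²), take (1·4 − 4·9, 1·9 + 4·4) = (4 − 36, 9 + 16) = (-32, 25); dropping signs (only squares matter) gives (32, 25); check 32² + 25² = 1024 + 625 = 1649 ✓.
  1649 · 101 = 166549: from (32² + 25²)(1² + 10²), take (32·1 − 25·10, 32·10 + 25·1) = (32 − 250, 320 + 25) = (-218, 345); dropping signs (only squares matter) gives (218, 345); check 218² + 345² = 47524 + 119025 = 166549 ✓.
Step 4: Order so x ≤ y and verify: 218² + 345² = 47524 + 119025 = 166549 = n. ✓

n = 166549 = 218² + 345² (one valid representation with x ≤ y).


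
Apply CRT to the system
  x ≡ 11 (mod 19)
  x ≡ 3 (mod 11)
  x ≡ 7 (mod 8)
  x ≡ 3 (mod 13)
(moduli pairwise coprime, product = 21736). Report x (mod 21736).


Product of moduli M = 19 · 11 · 8 · 13 = 21736.
Merge one congruence at a time:
  Start: x ≡ 11 (mod 19).
  Combine with x ≡ 3 (mod 11); new modulus lcm = 209.
    Write x = 11 + 19·t and substitute into x ≡ 3 (mod 11): 19·t ≡ 3 − 11 = -8 (mod 11).
    Reduce coefficients mod 11: 8·t ≡ 3 (mod 11).
    The inverse of 8 mod 11 is 7 (since 8·7 = 56 = 5·11 + 1), so t ≡ 7·3 = 21 ≡ 10 (mod 11).
    Then x = 11 + 19·10 = 201, valid modulo lcm(19, 11) = 209: x ≡ 201 (mod 209).
  Combine with x ≡ 7 (mod 8); new modulus lcm = 1672.
    Write x = 201 + 209·t and substitute into x ≡ 7 (mod 8): 209·t ≡ 7 − 201 = -194 (mod 8).
    Reduce coefficients mod 8: 1·t ≡ 6 (mod 8).
    So t ≡ 6 (mod 8).
    Then x = 201 + 209·6 = 1455, valid modulo lcm(209, 8) = 1672: x ≡ 1455 (mod 1672).
  Combine with x ≡ 3 (mod 13); new modulus lcm = 21736.
    Write x = 1455 + 1672·t and substitute into x ≡ 3 (mod 13): 1672·t ≡ 3 − 1455 = -1452 (mod 13).
    Reduce coefficients mod 13: 8·t ≡ 4 (mod 13).
    The inverse of 8 mod 13 is 5 (since 8·5 = 40 = 3·13 + 1), so t ≡ 5·4 = 20 ≡ 7 (mod 13).
    Then x = 1455 + 1672·7 = 13159, valid modulo lcm(1672, 13) = 21736: x ≡ 13159 (mod 21736).
Verify against each original: 13159 mod 19 = 11, 13159 mod 11 = 3, 13159 mod 8 = 7, 13159 mod 13 = 3.

x ≡ 13159 (mod 21736).


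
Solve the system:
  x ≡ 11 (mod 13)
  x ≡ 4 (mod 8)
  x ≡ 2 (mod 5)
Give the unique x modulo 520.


Moduli 13, 8, 5 are pairwise coprime; by CRT there is a unique solution modulo M = 13 · 8 · 5 = 520.
Solve pairwise, accumulating the modulus:
  Start with x ≡ 11 (mod 13).
  Combine with x ≡ 4 (mod 8): since gcd(13, 8) = 1, we get a unique residue mod 104.
    Write x = 11 + 13·t and substitute into x ≡ 4 (mod 8): 13·t ≡ 4 − 11 = -7 (mod 8).
    Reduce coefficients mod 8: 5·t ≡ 1 (mod 8).
    The inverse of 5 mod 8 is 5 (since 5·5 = 25 = 3·8 + 1), so t ≡ 5·1 = 5 ≡ 5 (mod 8).
    Then x = 11 + 13·5 = 76, valid modulo lcm(13, 8) = 104: x ≡ 76 (mod 104).
  Combine with x ≡ 2 (mod 5): since gcd(104, 5) = 1, we get a unique residue mod 520.
    Write x = 76 + 104·t and substitute into x ≡ 2 (mod 5): 104·t ≡ 2 − 76 = -74 (mod 5).
    Reduce coefficients mod 5: 4·t ≡ 1 (mod 5).
    The inverse of 4 mod 5 is 4 (since 4·4 = 16 = 3·5 + 1), so t ≡ 4·1 = 4 ≡ 4 (mod 5).
    Then x = 76 + 104·4 = 492, valid modulo lcm(104, 5) = 520: x ≡ 492 (mod 520).
Verify: 492 mod 13 = 11 ✓, 492 mod 8 = 4 ✓, 492 mod 5 = 2 ✓.

x ≡ 492 (mod 520).


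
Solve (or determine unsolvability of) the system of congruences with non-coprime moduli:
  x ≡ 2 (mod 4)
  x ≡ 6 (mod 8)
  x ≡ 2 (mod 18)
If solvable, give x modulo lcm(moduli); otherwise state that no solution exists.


Moduli 4, 8, 18 are not pairwise coprime, so CRT works modulo lcm(m_i) when all pairwise compatibility conditions hold.
Pairwise compatibility: gcd(m_i, m_j) must divide a_i - a_j for every pair.
Merge one congruence at a time:
  Start: x ≡ 2 (mod 4).
  Combine with x ≡ 6 (mod 8): gcd(4, 8) = 4; 6 - 2 = 4, which IS divisible by 4, so compatible.
    Write x = 2 + 4·t and substitute into x ≡ 6 (mod 8): 4·t ≡ 6 − 2 = 4 (mod 8).
    Divide the congruence (and modulus) by g = 4: 1·t ≡ 1 (mod 2).
    So t ≡ 1 (mod 2).
    Then x = 2 + 4·1 = 6, valid modulo lcm(4, 8) = 8: x ≡ 6 (mod 8).
  Combine with x ≡ 2 (mod 18): gcd(8, 18) = 2; 2 - 6 = -4, which IS divisible by 2, so compatible.
    Write x = 6 + 8·t and substitute into x ≡ 2 (mod 18): 8·t ≡ 2 − 6 = -4 (mod 18).
    Divide the congruence (and modulus) by g = 2: 4·t ≡ -2 (mod 9).
    Reduce coefficients mod 9: 4·t ≡ 7 (mod 9).
    The inverse of 4 mod 9 is 7 (since 4·7 = 28 = 3·9 + 1), so t ≡ 7·7 = 49 ≡ 4 (mod 9).
    Then x = 6 + 8·4 = 38, valid modulo lcm(8, 18) = 72: x ≡ 38 (mod 72).
Verify: 38 mod 4 = 2, 38 mod 8 = 6, 38 mod 18 = 2.

x ≡ 38 (mod 72).


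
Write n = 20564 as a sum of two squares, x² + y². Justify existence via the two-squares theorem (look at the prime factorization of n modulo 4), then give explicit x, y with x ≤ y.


Step 1: Factor n = 20564 = 2^2 · 53 · 97.
Step 2: Check the mod-4 condition on each prime factor: 2 = 2 (special); 53 ≡ 1 (mod 4), exponent 1; 97 ≡ 1 (mod 4), exponent 1.
All primes ≡ 3 (mod 4) appear to even exponent (or don't appear), so by the two-squares theorem n IS expressible as a sum of two squares.
Step 3: Build a representation. Group n = k² · m with k = 2 and m = 53 · 97 = 5141 (a product of primes ≡ 1 (mod 4)); a representation of m scales to one of n via (k·x)² + (k·y)² = k²(x² + y²). Each prime p ≡ 1 (mod 4) is itself a sum of two squares; find a² by testing p − a² for a perfect square:
  53: 53 − 1² = 52, 53 − 2² = 49 = 7² ⇒ 53 = 2² + 7².
  97: 97 − 1² = 96, 97 − 2² = 93, 97 − 3² = 88, 97 − 4² = 81 = 9² ⇒ 97 = 4² + 9².
  Combine using the Brahmagupta–Fibonacci identity (a² + b²)(c² + d²) = (ac − bd)² + (ad + bc)² = (ac + bd)² + (ad − bc)²:
  53 · 97 = 5141: from (2² + 7²)(4² + 9²), take (2·4 − 7·9, 2·9 + 7·4) = (8 − 63, 18 + 28) = (-55, 46); dropping signs (only squares matter) gives (55, 46); check 55² + 46² = 3025 + 2116 = 5141 ✓.
  Scale by k = 2: (2·55, 2·46) = (110, 92).
Step 4: Order so x ≤ y and verify: 92² + 110² = 8464 + 12100 = 20564 = n. ✓

n = 20564 = 92² + 110² (one valid representation with x ≤ y).


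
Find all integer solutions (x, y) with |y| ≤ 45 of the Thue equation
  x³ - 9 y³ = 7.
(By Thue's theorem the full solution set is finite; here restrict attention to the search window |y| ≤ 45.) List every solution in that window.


The equation is x³ - 9y³ = 7. For fixed y, x³ = 9·y³ + 7, so a solution requires the RHS to be a perfect cube.
Strategy: iterate y from -45 to 45, compute RHS = 9·y³ + 7, and check whether it is a (positive or negative) perfect cube.
Check small values of y:
  y = 0: RHS = 7 is not a perfect cube.
  y = 1: RHS = 16 is not a perfect cube.
  y = -1: RHS = -2 is not a perfect cube.
  y = 2: RHS = 79 is not a perfect cube.
  y = -2: RHS = -65 is not a perfect cube.
  y = 3: RHS = 250 is not a perfect cube.
  y = -3: RHS = -236 is not a perfect cube.
Continuing the search up to |y| = 45 finds no solutions either.
No (x, y) in the scanned range satisfies the equation.

No integer solutions with |y| ≤ 45.


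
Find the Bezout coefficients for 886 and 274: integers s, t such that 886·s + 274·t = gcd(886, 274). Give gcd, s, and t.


Euclidean algorithm on (886, 274) — divide until remainder is 0:
  886 = 3 · 274 + 64
  274 = 4 · 64 + 18
  64 = 3 · 18 + 10
  18 = 1 · 10 + 8
  10 = 1 · 8 + 2
  8 = 4 · 2 + 0
gcd(886, 274) = 2.
Track Bezout coefficients alongside the remainders: start with r₀ = 886 = a·1 + b·0 (s = 1, t = 0) and r₁ = 274 = a·0 + b·1 (s = 0, t = 1); each new remainder r_{k+1} = r_{k-1} − q_k·r_k inherits s_{k+1} = s_{k-1} − q_k·s_k, t_{k+1} = t_{k-1} − q_k·t_k, so r_k = a·s_k + b·t_k at every step:
  q = 3: r = 64, s = 1 − 3·0 = 1, t = 0 − 3·1 = -3  (check: 886·1 + 274·(-3) = 64)
  q = 4: r = 18, s = 0 − 4·1 = -4, t = 1 − 4·(-3) = 13  (check: 886·(-4) + 274·13 = 18)
  q = 3: r = 10, s = 1 − 3·(-4) = 13, t = -3 − 3·13 = -42  (check: 886·13 + 274·(-42) = 10)
  q = 1: r = 8, s = -4 − 1·13 = -17, t = 13 − 1·(-42) = 55  (check: 886·(-17) + 274·55 = 8)
  q = 1: r = 2, s = 13 − 1·(-17) = 30, t = -42 − 1·55 = -97  (check: 886·30 + 274·(-97) = 2)
The row with r = 2 (the gcd) gives the Bezout coefficients s = 30, t = -97.
Result: 886 · (30) + 274 · (-97) = 2.

gcd(886, 274) = 2; s = 30, t = -97 (check: 886·30 + 274·(-97) = 2).


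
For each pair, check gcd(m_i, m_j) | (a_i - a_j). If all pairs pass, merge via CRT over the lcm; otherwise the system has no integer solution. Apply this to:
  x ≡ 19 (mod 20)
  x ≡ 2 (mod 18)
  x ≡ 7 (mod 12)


Moduli 20, 18, 12 are not pairwise coprime, so CRT works modulo lcm(m_i) when all pairwise compatibility conditions hold.
Pairwise compatibility: gcd(m_i, m_j) must divide a_i - a_j for every pair.
Merge one congruence at a time:
  Start: x ≡ 19 (mod 20).
  Combine with x ≡ 2 (mod 18): gcd(20, 18) = 2, and 2 - 19 = -17 is NOT divisible by 2.
    ⇒ system is inconsistent (no integer solution).

No solution (the system is inconsistent).


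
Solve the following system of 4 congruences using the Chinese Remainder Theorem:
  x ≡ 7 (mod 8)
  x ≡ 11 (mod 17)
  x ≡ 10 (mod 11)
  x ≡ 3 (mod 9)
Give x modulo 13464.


Product of moduli M = 8 · 17 · 11 · 9 = 13464.
Merge one congruence at a time:
  Start: x ≡ 7 (mod 8).
  Combine with x ≡ 11 (mod 17); new modulus lcm = 136.
    Write x = 7 + 8·t and substitute into x ≡ 11 (mod 17): 8·t ≡ 11 − 7 = 4 (mod 17).
    The inverse of 8 mod 17 is 15 (since 8·15 = 120 = 7·17 + 1), so t ≡ 15·4 = 60 ≡ 9 (mod 17).
    Then x = 7 + 8·9 = 79, valid modulo lcm(8, 17) = 136: x ≡ 79 (mod 136).
  Combine with x ≡ 10 (mod 11); new modulus lcm = 1496.
    Write x = 79 + 136·t and substitute into x ≡ 10 (mod 11): 136·t ≡ 10 − 79 = -69 (mod 11).
    Reduce coefficients mod 11: 4·t ≡ 8 (mod 11).
    The inverse of 4 mod 11 is 3 (since 4·3 = 12 = 1·11 + 1), so t ≡ 3·8 = 24 ≡ 2 (mod 11).
    Then x = 79 + 136·2 = 351, valid modulo lcm(136, 11) = 1496: x ≡ 351 (mod 1496).
  Combine with x ≡ 3 (mod 9); new modulus lcm = 13464.
    Write x = 351 + 1496·t and substitute into x ≡ 3 (mod 9): 1496·t ≡ 3 − 351 = -348 (mod 9).
    Reduce coefficients mod 9: 2·t ≡ 3 (mod 9).
    The inverse of 2 mod 9 is 5 (since 2·5 = 10 = 1·9 + 1), so t ≡ 5·3 = 15 ≡ 6 (mod 9).
    Then x = 351 + 1496·6 = 9327, valid modulo lcm(1496, 9) = 13464: x ≡ 9327 (mod 13464).
Verify against each original: 9327 mod 8 = 7, 9327 mod 17 = 11, 9327 mod 11 = 10, 9327 mod 9 = 3.

x ≡ 9327 (mod 13464).


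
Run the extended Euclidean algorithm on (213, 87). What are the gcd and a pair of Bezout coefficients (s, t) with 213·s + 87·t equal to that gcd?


Euclidean algorithm on (213, 87) — divide until remainder is 0:
  213 = 2 · 87 + 39
  87 = 2 · 39 + 9
  39 = 4 · 9 + 3
  9 = 3 · 3 + 0
gcd(213, 87) = 3.
Track Bezout coefficients alongside the remainders: start with r₀ = 213 = a·1 + b·0 (s = 1, t = 0) and r₁ = 87 = a·0 + b·1 (s = 0, t = 1); each new remainder r_{k+1} = r_{k-1} − q_k·r_k inherits s_{k+1} = s_{k-1} − q_k·s_k, t_{k+1} = t_{k-1} − q_k·t_k, so r_k = a·s_k + b·t_k at every step:
  q = 2: r = 39, s = 1 − 2·0 = 1, t = 0 − 2·1 = -2  (check: 213·1 + 87·(-2) = 39)
  q = 2: r = 9, s = 0 − 2·1 = -2, t = 1 − 2·(-2) = 5  (check: 213·(-2) + 87·5 = 9)
  q = 4: r = 3, s = 1 − 4·(-2) = 9, t = -2 − 4·5 = -22  (check: 213·9 + 87·(-22) = 3)
The row with r = 3 (the gcd) gives the Bezout coefficients s = 9, t = -22.
Result: 213 · (9) + 87 · (-22) = 3.

gcd(213, 87) = 3; s = 9, t = -22 (check: 213·9 + 87·(-22) = 3).


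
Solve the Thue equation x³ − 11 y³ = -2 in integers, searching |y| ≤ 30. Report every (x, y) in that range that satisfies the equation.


The equation is x³ - 11y³ = -2. For fixed y, x³ = 11·y³ − 2, so a solution requires the RHS to be a perfect cube.
Strategy: iterate y from -30 to 30, compute RHS = 11·y³ − 2, and check whether it is a (positive or negative) perfect cube.
Check small values of y:
  y = 0: RHS = -2 is not a perfect cube.
  y = 1: RHS = 9 is not a perfect cube.
  y = -1: RHS = -13 is not a perfect cube.
  y = 2: RHS = 86 is not a perfect cube.
  y = -2: RHS = -90 is not a perfect cube.
  y = 3: RHS = 295 is not a perfect cube.
  y = -3: RHS = -299 is not a perfect cube.
Continuing the search up to |y| = 30 finds no solutions either.
No (x, y) in the scanned range satisfies the equation.

No integer solutions with |y| ≤ 30.


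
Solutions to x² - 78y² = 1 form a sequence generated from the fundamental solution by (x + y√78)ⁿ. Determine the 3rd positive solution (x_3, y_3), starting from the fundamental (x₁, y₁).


Step 1: Find the fundamental solution (x₁, y₁) of x² - 78y² = 1.
  Expand √78 as a continued fraction. a₀ = ⌊√78⌋ = 8; iterate m_{k+1} = d_k·a_k − m_k, d_{k+1} = (78 − m_{k+1}²)/d_k, a_{k+1} = ⌊(a₀ + m_{k+1})/d_{k+1}⌋ (starting m₀ = 0, d₀ = 1), with convergents p_k = a_k·p_{k-1} + p_{k-2}, q_k = a_k·q_{k-1} + q_{k-2} (p₋₁ = 1, q₋₁ = 0):
  k = 0: a₀ = 8; p₀/q₀ = 8/1; p₀² − 78·q₀² = 64 − 78 = -14.
  k = 1: m = 8, d = 14, a = ⌊(8 + 8)/14⌋ = 1; p/q = (1·8 + 1)/(1·1 + 0) = 9/1; p² − 78·q² = 81 − 78 = 3.
  k = 2: m = 6, d = 3, a = ⌊(8 + 6)/3⌋ = 4; p/q = (4·9 + 8)/(4·1 + 1) = 44/5; p² − 78·q² = 1936 − 1950 = -14.
  k = 3: m = 6, d = 14, a = ⌊(8 + 6)/14⌋ = 1; p/q = (1·44 + 9)/(1·5 + 1) = 53/6; p² − 78·q² = 2809 − 2808 = 1.
  The first convergent with p² − 78·q² = 1 gives the fundamental solution (x₁, y₁) = (53, 6).
Step 2: Apply the recurrence (x_{n+1}, y_{n+1}) = (x₁x_n + 78y₁y_n, x₁y_n + y₁x_n) repeatedly.
  From (x_1, y_1) = (53, 6): x_2 = 53·53 + 78·6·6 = 5617; y_2 = 53·6 + 6·53 = 636.
  From (x_2, y_2) = (5617, 636): x_3 = 53·5617 + 78·6·636 = 595349; y_3 = 53·636 + 6·5617 = 67410.
Step 3: Verify x_3² - 78·y_3² = 354440431801 - 354440431800 = 1 (should be 1). ✓

(x_1, y_1) = (53, 6); (x_3, y_3) = (595349, 67410).


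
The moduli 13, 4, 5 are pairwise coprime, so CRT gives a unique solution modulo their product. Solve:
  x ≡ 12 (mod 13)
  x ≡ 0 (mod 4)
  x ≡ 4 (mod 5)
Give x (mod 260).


Moduli 13, 4, 5 are pairwise coprime; by CRT there is a unique solution modulo M = 13 · 4 · 5 = 260.
Solve pairwise, accumulating the modulus:
  Start with x ≡ 12 (mod 13).
  Combine with x ≡ 0 (mod 4): since gcd(13, 4) = 1, we get a unique residue mod 52.
    Write x = 12 + 13·t and substitute into x ≡ 0 (mod 4): 13·t ≡ 0 − 12 = -12 (mod 4).
    Reduce coefficients mod 4: 1·t ≡ 0 (mod 4).
    So t ≡ 0 (mod 4).
    Then x = 12 + 13·0 = 12, valid modulo lcm(13, 4) = 52: x ≡ 12 (mod 52).
  Combine with x ≡ 4 (mod 5): since gcd(52, 5) = 1, we get a unique residue mod 260.
    Write x = 12 + 52·t and substitute into x ≡ 4 (mod 5): 52·t ≡ 4 − 12 = -8 (mod 5).
    Reduce coefficients mod 5: 2·t ≡ 2 (mod 5).
    The inverse of 2 mod 5 is 3 (since 2·3 = 6 = 1·5 + 1), so t ≡ 3·2 = 6 ≡ 1 (mod 5).
    Then x = 12 + 52·1 = 64, valid modulo lcm(52, 5) = 260: x ≡ 64 (mod 260).
Verify: 64 mod 13 = 12 ✓, 64 mod 4 = 0 ✓, 64 mod 5 = 4 ✓.

x ≡ 64 (mod 260).


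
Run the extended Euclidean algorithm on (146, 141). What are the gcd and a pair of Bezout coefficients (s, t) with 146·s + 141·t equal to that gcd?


Euclidean algorithm on (146, 141) — divide until remainder is 0:
  146 = 1 · 141 + 5
  141 = 28 · 5 + 1
  5 = 5 · 1 + 0
gcd(146, 141) = 1.
Track Bezout coefficients alongside the remainders: start with r₀ = 146 = a·1 + b·0 (s = 1, t = 0) and r₁ = 141 = a·0 + b·1 (s = 0, t = 1); each new remainder r_{k+1} = r_{k-1} − q_k·r_k inherits s_{k+1} = s_{k-1} − q_k·s_k, t_{k+1} = t_{k-1} − q_k·t_k, so r_k = a·s_k + b·t_k at every step:
  q = 1: r = 5, s = 1 − 1·0 = 1, t = 0 − 1·1 = -1  (check: 146·1 + 141·(-1) = 5)
  q = 28: r = 1, s = 0 − 28·1 = -28, t = 1 − 28·(-1) = 29  (check: 146·(-28) + 141·29 = 1)
The row with r = 1 (the gcd) gives the Bezout coefficients s = -28, t = 29.
Result: 146 · (-28) + 141 · (29) = 1.

gcd(146, 141) = 1; s = -28, t = 29 (check: 146·(-28) + 141·29 = 1).


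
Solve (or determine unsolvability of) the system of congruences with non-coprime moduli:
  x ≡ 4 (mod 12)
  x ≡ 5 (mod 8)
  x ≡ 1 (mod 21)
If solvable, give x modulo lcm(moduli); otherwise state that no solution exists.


Moduli 12, 8, 21 are not pairwise coprime, so CRT works modulo lcm(m_i) when all pairwise compatibility conditions hold.
Pairwise compatibility: gcd(m_i, m_j) must divide a_i - a_j for every pair.
Merge one congruence at a time:
  Start: x ≡ 4 (mod 12).
  Combine with x ≡ 5 (mod 8): gcd(12, 8) = 4, and 5 - 4 = 1 is NOT divisible by 4.
    ⇒ system is inconsistent (no integer solution).

No solution (the system is inconsistent).


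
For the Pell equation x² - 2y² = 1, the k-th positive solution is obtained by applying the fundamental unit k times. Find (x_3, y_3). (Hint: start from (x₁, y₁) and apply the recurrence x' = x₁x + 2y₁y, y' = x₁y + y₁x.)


Step 1: Find the fundamental solution (x₁, y₁) of x² - 2y² = 1.
  Expand √2 as a continued fraction. a₀ = ⌊√2⌋ = 1; iterate m_{k+1} = d_k·a_k − m_k, d_{k+1} = (2 − m_{k+1}²)/d_k, a_{k+1} = ⌊(a₀ + m_{k+1})/d_{k+1}⌋ (starting m₀ = 0, d₀ = 1), with convergents p_k = a_k·p_{k-1} + p_{k-2}, q_k = a_k·q_{k-1} + q_{k-2} (p₋₁ = 1, q₋₁ = 0):
  k = 0: a₀ = 1; p₀/q₀ = 1/1; p₀² − 2·q₀² = 1 − 2 = -1.
  k = 1: m = 1, d = 1, a = ⌊(1 + 1)/1⌋ = 2; p/q = (2·1 + 1)/(2·1 + 0) = 3/2; p² − 2·q² = 9 − 8 = 1.
  The first convergent with p² − 2·q² = 1 gives the fundamental solution (x₁, y₁) = (3, 2).
Step 2: Apply the recurrence (x_{n+1}, y_{n+1}) = (x₁x_n + 2y₁y_n, x₁y_n + y₁x_n) repeatedly.
  From (x_1, y_1) = (3, 2): x_2 = 3·3 + 2·2·2 = 17; y_2 = 3·2 + 2·3 = 12.
  From (x_2, y_2) = (17, 12): x_3 = 3·17 + 2·2·12 = 99; y_3 = 3·12 + 2·17 = 70.
Step 3: Verify x_3² - 2·y_3² = 9801 - 9800 = 1 (should be 1). ✓

(x_1, y_1) = (3, 2); (x_3, y_3) = (99, 70).


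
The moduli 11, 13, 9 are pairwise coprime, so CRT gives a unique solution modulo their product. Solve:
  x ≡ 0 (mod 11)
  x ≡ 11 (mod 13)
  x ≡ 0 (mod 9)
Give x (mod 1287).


Moduli 11, 13, 9 are pairwise coprime; by CRT there is a unique solution modulo M = 11 · 13 · 9 = 1287.
Solve pairwise, accumulating the modulus:
  Start with x ≡ 0 (mod 11).
  Combine with x ≡ 11 (mod 13): since gcd(11, 13) = 1, we get a unique residue mod 143.
    Write x = 0 + 11·t and substitute into x ≡ 11 (mod 13): 11·t ≡ 11 − 0 = 11 (mod 13).
    The inverse of 11 mod 13 is 6 (since 11·6 = 66 = 5·13 + 1), so t ≡ 6·11 = 66 ≡ 1 (mod 13).
    Then x = 0 + 11·1 = 11, valid modulo lcm(11, 13) = 143: x ≡ 11 (mod 143).
  Combine with x ≡ 0 (mod 9): since gcd(143, 9) = 1, we get a unique residue mod 1287.
    Write x = 11 + 143·t and substitute into x ≡ 0 (mod 9): 143·t ≡ 0 − 11 = -11 (mod 9).
    Reduce coefficients mod 9: 8·t ≡ 7 (mod 9).
    The inverse of 8 mod 9 is 8 (since 8·8 = 64 = 7·9 + 1), so t ≡ 8·7 = 56 ≡ 2 (mod 9).
    Then x = 11 + 143·2 = 297, valid modulo lcm(143, 9) = 1287: x ≡ 297 (mod 1287).
Verify: 297 mod 11 = 0 ✓, 297 mod 13 = 11 ✓, 297 mod 9 = 0 ✓.

x ≡ 297 (mod 1287).


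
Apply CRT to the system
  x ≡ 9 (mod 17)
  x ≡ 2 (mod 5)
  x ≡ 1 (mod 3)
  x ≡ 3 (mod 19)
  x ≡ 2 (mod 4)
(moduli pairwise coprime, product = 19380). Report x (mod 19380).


Product of moduli M = 17 · 5 · 3 · 19 · 4 = 19380.
Merge one congruence at a time:
  Start: x ≡ 9 (mod 17).
  Combine with x ≡ 2 (mod 5); new modulus lcm = 85.
    Write x = 9 + 17·t and substitute into x ≡ 2 (mod 5): 17·t ≡ 2 − 9 = -7 (mod 5).
    Reduce coefficients mod 5: 2·t ≡ 3 (mod 5).
    The inverse of 2 mod 5 is 3 (since 2·3 = 6 = 1·5 + 1), so t ≡ 3·3 = 9 ≡ 4 (mod 5).
    Then x = 9 + 17·4 = 77, valid modulo lcm(17, 5) = 85: x ≡ 77 (mod 85).
  Combine with x ≡ 1 (mod 3); new modulus lcm = 255.
    Write x = 77 + 85·t and substitute into x ≡ 1 (mod 3): 85·t ≡ 1 − 77 = -76 (mod 3).
    Reduce coefficients mod 3: 1·t ≡ 2 (mod 3).
    So t ≡ 2 (mod 3).
    Then x = 77 + 85·2 = 247, valid modulo lcm(85, 3) = 255: x ≡ 247 (mod 255).
  Combine with x ≡ 3 (mod 19); new modulus lcm = 4845.
    Write x = 247 + 255·t and substitute into x ≡ 3 (mod 19): 255·t ≡ 3 − 247 = -244 (mod 19).
    Reduce coefficients mod 19: 8·t ≡ 3 (mod 19).
    The inverse of 8 mod 19 is 12 (since 8·12 = 96 = 5·19 + 1), so t ≡ 12·3 = 36 ≡ 17 (mod 19).
    Then x = 247 + 255·17 = 4582, valid modulo lcm(255, 19) = 4845: x ≡ 4582 (mod 4845).
  Combine with x ≡ 2 (mod 4); new modulus lcm = 19380.
    Write x = 4582 + 4845·t and substitute into x ≡ 2 (mod 4): 4845·t ≡ 2 − 4582 = -4580 (mod 4).
    Reduce coefficients mod 4: 1·t ≡ 0 (mod 4).
    So t ≡ 0 (mod 4).
    Then x = 4582 + 4845·0 = 4582, valid modulo lcm(4845, 4) = 19380: x ≡ 4582 (mod 19380).
Verify against each original: 4582 mod 17 = 9, 4582 mod 5 = 2, 4582 mod 3 = 1, 4582 mod 19 = 3, 4582 mod 4 = 2.

x ≡ 4582 (mod 19380).


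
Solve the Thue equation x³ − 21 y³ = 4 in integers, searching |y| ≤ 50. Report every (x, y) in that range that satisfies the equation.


The equation is x³ - 21y³ = 4. For fixed y, x³ = 21·y³ + 4, so a solution requires the RHS to be a perfect cube.
Strategy: iterate y from -50 to 50, compute RHS = 21·y³ + 4, and check whether it is a (positive or negative) perfect cube.
Check small values of y:
  y = 0: RHS = 4 is not a perfect cube.
  y = 1: RHS = 25 is not a perfect cube.
  y = -1: RHS = -17 is not a perfect cube.
  y = 2: RHS = 172 is not a perfect cube.
  y = -2: RHS = -164 is not a perfect cube.
  y = 3: RHS = 571 is not a perfect cube.
  y = -3: RHS = -563 is not a perfect cube.
Continuing the search up to |y| = 50 finds no solutions either.
No (x, y) in the scanned range satisfies the equation.

No integer solutions with |y| ≤ 50.


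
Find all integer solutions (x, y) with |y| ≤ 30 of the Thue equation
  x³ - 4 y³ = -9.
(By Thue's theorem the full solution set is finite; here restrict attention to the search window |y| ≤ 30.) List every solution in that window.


The equation is x³ - 4y³ = -9. For fixed y, x³ = 4·y³ − 9, so a solution requires the RHS to be a perfect cube.
Strategy: iterate y from -30 to 30, compute RHS = 4·y³ − 9, and check whether it is a (positive or negative) perfect cube.
Check small values of y:
  y = 0: RHS = -9 is not a perfect cube.
  y = 1: RHS = -5 is not a perfect cube.
  y = -1: RHS = -13 is not a perfect cube.
  y = 2: RHS = 23 is not a perfect cube.
  y = -2: RHS = -41 is not a perfect cube.
  y = 3: RHS = 99 is not a perfect cube.
  y = -3: RHS = -117 is not a perfect cube.
Continuing the search up to |y| = 30 finds no solutions either.
No (x, y) in the scanned range satisfies the equation.

No integer solutions with |y| ≤ 30.


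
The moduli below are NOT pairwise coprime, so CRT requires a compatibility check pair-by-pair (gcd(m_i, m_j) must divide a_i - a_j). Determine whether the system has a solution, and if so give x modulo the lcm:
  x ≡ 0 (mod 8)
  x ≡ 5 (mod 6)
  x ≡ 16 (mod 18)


Moduli 8, 6, 18 are not pairwise coprime, so CRT works modulo lcm(m_i) when all pairwise compatibility conditions hold.
Pairwise compatibility: gcd(m_i, m_j) must divide a_i - a_j for every pair.
Merge one congruence at a time:
  Start: x ≡ 0 (mod 8).
  Combine with x ≡ 5 (mod 6): gcd(8, 6) = 2, and 5 - 0 = 5 is NOT divisible by 2.
    ⇒ system is inconsistent (no integer solution).

No solution (the system is inconsistent).


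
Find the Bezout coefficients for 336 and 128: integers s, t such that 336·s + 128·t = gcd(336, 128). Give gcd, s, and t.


Euclidean algorithm on (336, 128) — divide until remainder is 0:
  336 = 2 · 128 + 80
  128 = 1 · 80 + 48
  80 = 1 · 48 + 32
  48 = 1 · 32 + 16
  32 = 2 · 16 + 0
gcd(336, 128) = 16.
Track Bezout coefficients alongside the remainders: start with r₀ = 336 = a·1 + b·0 (s = 1, t = 0) and r₁ = 128 = a·0 + b·1 (s = 0, t = 1); each new remainder r_{k+1} = r_{k-1} − q_k·r_k inherits s_{k+1} = s_{k-1} − q_k·s_k, t_{k+1} = t_{k-1} − q_k·t_k, so r_k = a·s_k + b·t_k at every step:
  q = 2: r = 80, s = 1 − 2·0 = 1, t = 0 − 2·1 = -2  (check: 336·1 + 128·(-2) = 80)
  q = 1: r = 48, s = 0 − 1·1 = -1, t = 1 − 1·(-2) = 3  (check: 336·(-1) + 128·3 = 48)
  q = 1: r = 32, s = 1 − 1·(-1) = 2, t = -2 − 1·3 = -5  (check: 336·2 + 128·(-5) = 32)
  q = 1: r = 16, s = -1 − 1·2 = -3, t = 3 − 1·(-5) = 8  (check: 336·(-3) + 128·8 = 16)
The row with r = 16 (the gcd) gives the Bezout coefficients s = -3, t = 8.
Result: 336 · (-3) + 128 · (8) = 16.

gcd(336, 128) = 16; s = -3, t = 8 (check: 336·(-3) + 128·8 = 16).


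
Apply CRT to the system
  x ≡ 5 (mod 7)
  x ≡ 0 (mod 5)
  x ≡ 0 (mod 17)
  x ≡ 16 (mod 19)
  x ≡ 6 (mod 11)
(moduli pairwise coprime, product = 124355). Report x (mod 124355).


Product of moduli M = 7 · 5 · 17 · 19 · 11 = 124355.
Merge one congruence at a time:
  Start: x ≡ 5 (mod 7).
  Combine with x ≡ 0 (mod 5); new modulus lcm = 35.
    Write x = 5 + 7·t and substitute into x ≡ 0 (mod 5): 7·t ≡ 0 − 5 = -5 (mod 5).
    Reduce coefficients mod 5: 2·t ≡ 0 (mod 5).
    The inverse of 2 mod 5 is 3 (since 2·3 = 6 = 1·5 + 1), so t ≡ 3·0 = 0 ≡ 0 (mod 5).
    Then x = 5 + 7·0 = 5, valid modulo lcm(7, 5) = 35: x ≡ 5 (mod 35).
  Combine with x ≡ 0 (mod 17); new modulus lcm = 595.
    Write x = 5 + 35·t and substitute into x ≡ 0 (mod 17): 35·t ≡ 0 − 5 = -5 (mod 17).
    Reduce coefficients mod 17: 1·t ≡ 12 (mod 17).
    So t ≡ 12 (mod 17).
    Then x = 5 + 35·12 = 425, valid modulo lcm(35, 17) = 595: x ≡ 425 (mod 595).
  Combine with x ≡ 16 (mod 19); new modulus lcm = 11305.
    Write x = 425 + 595·t and substitute into x ≡ 16 (mod 19): 595·t ≡ 16 − 425 = -409 (mod 19).
    Reduce coefficients mod 19: 6·t ≡ 9 (mod 19).
    The inverse of 6 mod 19 is 16 (since 6·16 = 96 = 5·19 + 1), so t ≡ 16·9 = 144 ≡ 11 (mod 19).
    Then x = 425 + 595·11 = 6970, valid modulo lcm(595, 19) = 11305: x ≡ 6970 (mod 11305).
  Combine with x ≡ 6 (mod 11); new modulus lcm = 124355.
    Write x = 6970 + 11305·t and substitute into x ≡ 6 (mod 11): 11305·t ≡ 6 − 6970 = -6964 (mod 11).
    Reduce coefficients mod 11: 8·t ≡ 10 (mod 11).
    The inverse of 8 mod 11 is 7 (since 8·7 = 56 = 5·11 + 1), so t ≡ 7·10 = 70 ≡ 4 (mod 11).
    Then x = 6970 + 11305·4 = 52190, valid modulo lcm(11305, 11) = 124355: x ≡ 52190 (mod 124355).
Verify against each original: 52190 mod 7 = 5, 52190 mod 5 = 0, 52190 mod 17 = 0, 52190 mod 19 = 16, 52190 mod 11 = 6.

x ≡ 52190 (mod 124355).


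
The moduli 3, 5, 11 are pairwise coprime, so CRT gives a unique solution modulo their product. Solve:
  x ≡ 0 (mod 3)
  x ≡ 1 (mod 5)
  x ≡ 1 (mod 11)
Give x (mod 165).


Moduli 3, 5, 11 are pairwise coprime; by CRT there is a unique solution modulo M = 3 · 5 · 11 = 165.
Solve pairwise, accumulating the modulus:
  Start with x ≡ 0 (mod 3).
  Combine with x ≡ 1 (mod 5): since gcd(3, 5) = 1, we get a unique residue mod 15.
    Write x = 0 + 3·t and substitute into x ≡ 1 (mod 5): 3·t ≡ 1 − 0 = 1 (mod 5).
    The inverse of 3 mod 5 is 2 (since 3·2 = 6 = 1·5 + 1), so t ≡ 2·1 = 2 ≡ 2 (mod 5).
    Then x = 0 + 3·2 = 6, valid modulo lcm(3, 5) = 15: x ≡ 6 (mod 15).
  Combine with x ≡ 1 (mod 11): since gcd(15, 11) = 1, we get a unique residue mod 165.
    Write x = 6 + 15·t and substitute into x ≡ 1 (mod 11): 15·t ≡ 1 − 6 = -5 (mod 11).
    Reduce coefficients mod 11: 4·t ≡ 6 (mod 11).
    The inverse of 4 mod 11 is 3 (since 4·3 = 12 = 1·11 + 1), so t ≡ 3·6 = 18 ≡ 7 (mod 11).
    Then x = 6 + 15·7 = 111, valid modulo lcm(15, 11) = 165: x ≡ 111 (mod 165).
Verify: 111 mod 3 = 0 ✓, 111 mod 5 = 1 ✓, 111 mod 11 = 1 ✓.

x ≡ 111 (mod 165).


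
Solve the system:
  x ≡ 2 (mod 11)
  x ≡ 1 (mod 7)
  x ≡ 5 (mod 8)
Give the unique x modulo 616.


Moduli 11, 7, 8 are pairwise coprime; by CRT there is a unique solution modulo M = 11 · 7 · 8 = 616.
Solve pairwise, accumulating the modulus:
  Start with x ≡ 2 (mod 11).
  Combine with x ≡ 1 (mod 7): since gcd(11, 7) = 1, we get a unique residue mod 77.
    Write x = 2 + 11·t and substitute into x ≡ 1 (mod 7): 11·t ≡ 1 − 2 = -1 (mod 7).
    Reduce coefficients mod 7: 4·t ≡ 6 (mod 7).
    The inverse of 4 mod 7 is 2 (since 4·2 = 8 = 1·7 + 1), so t ≡ 2·6 = 12 ≡ 5 (mod 7).
    Then x = 2 + 11·5 = 57, valid modulo lcm(11, 7) = 77: x ≡ 57 (mod 77).
  Combine with x ≡ 5 (mod 8): since gcd(77, 8) = 1, we get a unique residue mod 616.
    Write x = 57 + 77·t and substitute into x ≡ 5 (mod 8): 77·t ≡ 5 − 57 = -52 (mod 8).
    Reduce coefficients mod 8: 5·t ≡ 4 (mod 8).
    The inverse of 5 mod 8 is 5 (since 5·5 = 25 = 3·8 + 1), so t ≡ 5·4 = 20 ≡ 4 (mod 8).
    Then x = 57 + 77·4 = 365, valid modulo lcm(77, 8) = 616: x ≡ 365 (mod 616).
Verify: 365 mod 11 = 2 ✓, 365 mod 7 = 1 ✓, 365 mod 8 = 5 ✓.

x ≡ 365 (mod 616).


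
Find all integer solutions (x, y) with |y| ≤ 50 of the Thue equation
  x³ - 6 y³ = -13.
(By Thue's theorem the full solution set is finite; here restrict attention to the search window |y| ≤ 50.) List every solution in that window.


The equation is x³ - 6y³ = -13. For fixed y, x³ = 6·y³ − 13, so a solution requires the RHS to be a perfect cube.
Strategy: iterate y from -50 to 50, compute RHS = 6·y³ − 13, and check whether it is a (positive or negative) perfect cube.
Check small values of y:
  y = 0: RHS = -13 is not a perfect cube.
  y = 1: RHS = -7 is not a perfect cube.
  y = -1: RHS = -19 is not a perfect cube.
  y = 2: RHS = 35 is not a perfect cube.
  y = -2: RHS = -61 is not a perfect cube.
  y = 3: RHS = 149 is not a perfect cube.
  y = -3: RHS = -175 is not a perfect cube.
Continuing the search up to |y| = 50 finds no solutions either.
No (x, y) in the scanned range satisfies the equation.

No integer solutions with |y| ≤ 50.


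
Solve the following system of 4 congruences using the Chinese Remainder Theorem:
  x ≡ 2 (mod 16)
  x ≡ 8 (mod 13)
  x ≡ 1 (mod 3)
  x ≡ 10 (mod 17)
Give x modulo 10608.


Product of moduli M = 16 · 13 · 3 · 17 = 10608.
Merge one congruence at a time:
  Start: x ≡ 2 (mod 16).
  Combine with x ≡ 8 (mod 13); new modulus lcm = 208.
    Write x = 2 + 16·t and substitute into x ≡ 8 (mod 13): 16·t ≡ 8 − 2 = 6 (mod 13).
    Reduce coefficients mod 13: 3·t ≡ 6 (mod 13).
    The inverse of 3 mod 13 is 9 (since 3·9 = 27 = 2·13 + 1), so t ≡ 9·6 = 54 ≡ 2 (mod 13).
    Then x = 2 + 16·2 = 34, valid modulo lcm(16, 13) = 208: x ≡ 34 (mod 208).
  Combine with x ≡ 1 (mod 3); new modulus lcm = 624.
    Write x = 34 + 208·t and substitute into x ≡ 1 (mod 3): 208·t ≡ 1 − 34 = -33 (mod 3).
    Reduce coefficients mod 3: 1·t ≡ 0 (mod 3).
    So t ≡ 0 (mod 3).
    Then x = 34 + 208·0 = 34, valid modulo lcm(208, 3) = 624: x ≡ 34 (mod 624).
  Combine with x ≡ 10 (mod 17); new modulus lcm = 10608.
    Write x = 34 + 624·t and substitute into x ≡ 10 (mod 17): 624·t ≡ 10 − 34 = -24 (mod 17).
    Reduce coefficients mod 17: 12·t ≡ 10 (mod 17).
    The inverse of 12 mod 17 is 10 (since 12·10 = 120 = 7·17 + 1), so t ≡ 10·10 = 100 ≡ 15 (mod 17).
    Then x = 34 + 624·15 = 9394, valid modulo lcm(624, 17) = 10608: x ≡ 9394 (mod 10608).
Verify against each original: 9394 mod 16 = 2, 9394 mod 13 = 8, 9394 mod 3 = 1, 9394 mod 17 = 10.

x ≡ 9394 (mod 10608).
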